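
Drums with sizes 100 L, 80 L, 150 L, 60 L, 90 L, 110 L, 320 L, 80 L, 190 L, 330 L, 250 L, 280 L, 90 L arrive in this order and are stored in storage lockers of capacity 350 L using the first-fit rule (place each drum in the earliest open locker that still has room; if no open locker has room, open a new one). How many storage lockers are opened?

  100 → locker 1 (new)  [load 100/350]
  80 → locker 1  [load 180/350]
  150 → locker 1  [load 330/350]
  60 → locker 2 (new)  [load 60/350]
  90 → locker 2  [load 150/350]
  110 → locker 2  [load 260/350]
  320 → locker 3 (new)  [load 320/350]
  80 → locker 2  [load 340/350]
  190 → locker 4 (new)  [load 190/350]
  330 → locker 5 (new)  [load 330/350]
  250 → locker 6 (new)  [load 250/350]
  280 → locker 7 (new)  [load 280/350]
  90 → locker 4  [load 280/350]
7 storage lockers opened.

7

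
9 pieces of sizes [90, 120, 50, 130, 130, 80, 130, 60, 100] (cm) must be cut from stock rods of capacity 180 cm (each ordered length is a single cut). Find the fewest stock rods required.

Total = 130 + 130 + 130 + 120 + 100 + 90 + 80 + 60 + 50 = 890 cm.
Lower bound: ⌈890/180⌉ = 5 stock rods.
A packing using 6 stock rods:
  stock rod 1: 130 + 50 = 180
  stock rod 2: 130 = 130
  stock rod 3: 130 = 130
  stock rod 4: 120 + 60 = 180
  stock rod 5: 100 + 80 = 180
  stock rod 6: 90 = 90
No arrangement into 5 stock rods stays within capacity, so 6 is optimal.

6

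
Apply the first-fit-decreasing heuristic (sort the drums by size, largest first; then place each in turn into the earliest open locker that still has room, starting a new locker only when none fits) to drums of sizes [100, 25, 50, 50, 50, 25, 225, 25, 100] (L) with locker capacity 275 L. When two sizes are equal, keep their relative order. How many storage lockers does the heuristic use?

Sorted descending: 225, 100, 100, 50, 50, 50, 25, 25, 25.
  225 → locker 1 (new)  [load 225/275]
  100 → locker 2 (new)  [load 100/275]
  100 → locker 2  [load 200/275]
  50 → locker 1  [load 275/275]
  50 → locker 2  [load 250/275]
  50 → locker 3 (new)  [load 50/275]
  25 → locker 2  [load 275/275]
  25 → locker 3  [load 75/275]
  25 → locker 3  [load 100/275]
3 storage lockers opened.

3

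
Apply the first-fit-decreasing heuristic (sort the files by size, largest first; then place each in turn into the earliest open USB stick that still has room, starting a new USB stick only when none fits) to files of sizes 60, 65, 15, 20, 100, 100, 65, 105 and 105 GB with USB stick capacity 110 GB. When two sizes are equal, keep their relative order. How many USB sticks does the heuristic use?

Sorted descending: 105, 105, 100, 100, 65, 65, 60, 20, 15.
  105 → USB stick 1 (new)  [load 105/110]
  105 → USB stick 2 (new)  [load 105/110]
  100 → USB stick 3 (new)  [load 100/110]
  100 → USB stick 4 (new)  [load 100/110]
  65 → USB stick 5 (new)  [load 65/110]
  65 → USB stick 6 (new)  [load 65/110]
  60 → USB stick 7 (new)  [load 60/110]
  20 → USB stick 5  [load 85/110]
  15 → USB stick 5  [load 100/110]
7 USB sticks opened.

7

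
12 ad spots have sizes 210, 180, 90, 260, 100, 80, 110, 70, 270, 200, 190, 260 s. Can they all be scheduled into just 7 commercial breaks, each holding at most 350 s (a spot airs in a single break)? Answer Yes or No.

A valid assignment using 7 commercial breaks:
  break 1: 270 + 80 = 350
  break 2: 260 + 90 = 350
  break 3: 260 + 70 = 330
  break 4: 210 + 110 = 320
  break 5: 200 + 100 = 300
  break 6: 190 = 190
  break 7: 180 = 180
Every load is within 350 s, so 7 commercial breaks suffice.

Yes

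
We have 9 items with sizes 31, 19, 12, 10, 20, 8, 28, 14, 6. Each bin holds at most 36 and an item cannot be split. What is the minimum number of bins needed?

5

Total = 31 + 28 + 20 + 19 + 14 + 12 + 10 + 8 + 6 = 148.
Lower bound: ⌈148/36⌉ = 5 bins.
A packing using 5 bins:
  bin 1: 31 = 31
  bin 2: 28 + 8 = 36
  bin 3: 20 + 14 = 34
  bin 4: 19 + 12 = 31
  bin 5: 10 + 6 = 16
This matches the lower bound, so 5 is optimal.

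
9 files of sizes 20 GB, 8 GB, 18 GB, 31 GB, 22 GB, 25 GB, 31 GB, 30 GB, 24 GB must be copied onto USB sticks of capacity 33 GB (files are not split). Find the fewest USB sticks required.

8

Total = 31 + 31 + 30 + 25 + 24 + 22 + 20 + 18 + 8 = 209 GB.
Lower bound: ⌈209/33⌉ = 7 USB sticks.
Also, 8 files each exceed 33/2 GB, and no two of those can share a USB stick, so at least 8 USB sticks are needed.
A packing using 8 USB sticks:
  USB stick 1: 31 = 31
  USB stick 2: 31 = 31
  USB stick 3: 30 = 30
  USB stick 4: 25 + 8 = 33
  USB stick 5: 24 = 24
  USB stick 6: 22 = 22
  USB stick 7: 20 = 20
  USB stick 8: 18 = 18
This matches the lower bound, so 8 is optimal.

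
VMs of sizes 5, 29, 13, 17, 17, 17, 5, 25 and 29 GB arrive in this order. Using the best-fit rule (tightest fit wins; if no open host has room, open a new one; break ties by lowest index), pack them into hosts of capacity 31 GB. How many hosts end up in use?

  5 → host 1 (new)  [load 5/31]
  29 → host 2 (new)  [load 29/31]
  13 → host 1  [load 18/31]
  17 → host 3 (new)  [load 17/31]
  17 → host 4 (new)  [load 17/31]
  17 → host 5 (new)  [load 17/31]
  5 → host 1  [load 23/31]
  25 → host 6 (new)  [load 25/31]
  29 → host 7 (new)  [load 29/31]
7 hosts opened.

7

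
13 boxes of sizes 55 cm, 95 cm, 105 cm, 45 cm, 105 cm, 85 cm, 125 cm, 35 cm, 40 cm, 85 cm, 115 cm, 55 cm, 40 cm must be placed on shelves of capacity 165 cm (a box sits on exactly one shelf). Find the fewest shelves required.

Total = 125 + 115 + 105 + 105 + 95 + 85 + 85 + 55 + 55 + 45 + 40 + 40 + 35 = 985 cm.
Lower bound: ⌈985/165⌉ = 6 shelves.
Also, 7 boxes each exceed 165/2 cm, and no two of those can share a shelf, so at least 7 shelves are needed.
A packing using 7 shelves:
  shelf 1: 125 + 40 = 165
  shelf 2: 115 + 45 = 160
  shelf 3: 105 + 55 = 160
  shelf 4: 105 + 55 = 160
  shelf 5: 95 + 40 = 135
  shelf 6: 85 + 35 = 120
  shelf 7: 85 = 85
This matches the lower bound, so 7 is optimal.

7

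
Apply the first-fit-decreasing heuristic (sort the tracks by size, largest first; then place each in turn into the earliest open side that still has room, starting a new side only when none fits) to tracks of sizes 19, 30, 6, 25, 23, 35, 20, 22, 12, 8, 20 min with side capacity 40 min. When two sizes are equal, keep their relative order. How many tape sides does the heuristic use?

7

Sorted descending: 35, 30, 25, 23, 22, 20, 20, 19, 12, 8, 6.
  35 → side 1 (new)  [load 35/40]
  30 → side 2 (new)  [load 30/40]
  25 → side 3 (new)  [load 25/40]
  23 → side 4 (new)  [load 23/40]
  22 → side 5 (new)  [load 22/40]
  20 → side 6 (new)  [load 20/40]
  20 → side 6  [load 40/40]
  19 → side 7 (new)  [load 19/40]
  12 → side 3  [load 37/40]
  8 → side 2  [load 38/40]
  6 → side 4  [load 29/40]
7 tape sides opened.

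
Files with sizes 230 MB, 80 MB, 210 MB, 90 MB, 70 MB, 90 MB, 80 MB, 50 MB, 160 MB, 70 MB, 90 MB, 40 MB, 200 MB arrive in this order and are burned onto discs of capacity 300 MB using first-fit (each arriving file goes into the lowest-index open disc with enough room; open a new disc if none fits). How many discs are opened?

5

  230 → disc 1 (new)  [load 230/300]
  80 → disc 2 (new)  [load 80/300]
  210 → disc 2  [load 290/300]
  90 → disc 3 (new)  [load 90/300]
  70 → disc 1  [load 300/300]
  90 → disc 3  [load 180/300]
  80 → disc 3  [load 260/300]
  50 → disc 4 (new)  [load 50/300]
  160 → disc 4  [load 210/300]
  70 → disc 4  [load 280/300]
  90 → disc 5 (new)  [load 90/300]
  40 → disc 3  [load 300/300]
  200 → disc 5  [load 290/300]
5 discs opened.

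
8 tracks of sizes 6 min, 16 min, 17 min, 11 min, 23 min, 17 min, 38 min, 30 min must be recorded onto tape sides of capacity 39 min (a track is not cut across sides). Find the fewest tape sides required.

5

Total = 38 + 30 + 23 + 17 + 17 + 16 + 11 + 6 = 158 min.
Lower bound: ⌈158/39⌉ = 5 tape sides.
A packing using 5 tape sides:
  side 1: 38 = 38
  side 2: 30 + 6 = 36
  side 3: 23 + 16 = 39
  side 4: 17 + 17 = 34
  side 5: 11 = 11
This matches the lower bound, so 5 is optimal.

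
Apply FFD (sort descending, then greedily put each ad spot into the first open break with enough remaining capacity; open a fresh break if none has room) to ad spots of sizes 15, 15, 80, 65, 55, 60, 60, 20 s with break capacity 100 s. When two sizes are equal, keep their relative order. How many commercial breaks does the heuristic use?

5

Sorted descending: 80, 65, 60, 60, 55, 20, 15, 15.
  80 → break 1 (new)  [load 80/100]
  65 → break 2 (new)  [load 65/100]
  60 → break 3 (new)  [load 60/100]
  60 → break 4 (new)  [load 60/100]
  55 → break 5 (new)  [load 55/100]
  20 → break 1  [load 100/100]
  15 → break 2  [load 80/100]
  15 → break 2  [load 95/100]
5 commercial breaks opened.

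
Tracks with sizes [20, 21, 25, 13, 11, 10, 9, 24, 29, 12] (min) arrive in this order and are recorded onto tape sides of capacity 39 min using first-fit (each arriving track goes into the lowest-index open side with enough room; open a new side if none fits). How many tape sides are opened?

6

  20 → side 1 (new)  [load 20/39]
  21 → side 2 (new)  [load 21/39]
  25 → side 3 (new)  [load 25/39]
  13 → side 1  [load 33/39]
  11 → side 2  [load 32/39]
  10 → side 3  [load 35/39]
  9 → side 4 (new)  [load 9/39]
  24 → side 4  [load 33/39]
  29 → side 5 (new)  [load 29/39]
  12 → side 6 (new)  [load 12/39]
6 tape sides opened.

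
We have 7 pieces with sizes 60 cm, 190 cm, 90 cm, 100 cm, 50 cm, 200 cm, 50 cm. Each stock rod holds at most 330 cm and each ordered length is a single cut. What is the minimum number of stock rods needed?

3

Total = 200 + 190 + 100 + 90 + 60 + 50 + 50 = 740 cm.
Lower bound: ⌈740/330⌉ = 3 stock rods.
A packing using 3 stock rods:
  stock rod 1: 200 + 100 = 300
  stock rod 2: 190 + 90 + 50 = 330
  stock rod 3: 60 + 50 = 110
This matches the lower bound, so 3 is optimal.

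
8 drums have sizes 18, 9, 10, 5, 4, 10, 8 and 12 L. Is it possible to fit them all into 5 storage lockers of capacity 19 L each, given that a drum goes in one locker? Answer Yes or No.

A valid assignment using 5 storage lockers:
  locker 1: 18 = 18
  locker 2: 12 + 5 = 17
  locker 3: 10 + 9 = 19
  locker 4: 10 + 8 = 18
  locker 5: 4 = 4
Every load is within 19 L, so 5 storage lockers suffice.

Yes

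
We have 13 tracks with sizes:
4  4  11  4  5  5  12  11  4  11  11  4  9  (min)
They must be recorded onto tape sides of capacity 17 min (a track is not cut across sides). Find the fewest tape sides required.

Total = 12 + 11 + 11 + 11 + 11 + 9 + 5 + 5 + 4 + 4 + 4 + 4 + 4 = 95 min.
Lower bound: ⌈95/17⌉ = 6 tape sides.
A packing using 6 tape sides:
  side 1: 12 + 5 = 17
  side 2: 11 + 5 = 16
  side 3: 11 + 4 = 15
  side 4: 11 + 4 = 15
  side 5: 11 + 4 = 15
  side 6: 9 + 4 + 4 = 17
This matches the lower bound, so 6 is optimal.

6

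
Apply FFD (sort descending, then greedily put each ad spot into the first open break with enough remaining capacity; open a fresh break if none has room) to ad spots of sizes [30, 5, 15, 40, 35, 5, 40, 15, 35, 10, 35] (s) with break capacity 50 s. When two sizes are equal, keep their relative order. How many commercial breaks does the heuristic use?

Sorted descending: 40, 40, 35, 35, 35, 30, 15, 15, 10, 5, 5.
  40 → break 1 (new)  [load 40/50]
  40 → break 2 (new)  [load 40/50]
  35 → break 3 (new)  [load 35/50]
  35 → break 4 (new)  [load 35/50]
  35 → break 5 (new)  [load 35/50]
  30 → break 6 (new)  [load 30/50]
  15 → break 3  [load 50/50]
  15 → break 4  [load 50/50]
  10 → break 1  [load 50/50]
  5 → break 2  [load 45/50]
  5 → break 2  [load 50/50]
6 commercial breaks opened.

6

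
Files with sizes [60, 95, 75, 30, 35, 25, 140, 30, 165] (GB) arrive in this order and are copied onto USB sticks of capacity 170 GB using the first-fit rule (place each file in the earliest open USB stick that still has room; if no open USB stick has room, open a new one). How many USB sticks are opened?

4

  60 → USB stick 1 (new)  [load 60/170]
  95 → USB stick 1  [load 155/170]
  75 → USB stick 2 (new)  [load 75/170]
  30 → USB stick 2  [load 105/170]
  35 → USB stick 2  [load 140/170]
  25 → USB stick 2  [load 165/170]
  140 → USB stick 3 (new)  [load 140/170]
  30 → USB stick 3  [load 170/170]
  165 → USB stick 4 (new)  [load 165/170]
4 USB sticks opened.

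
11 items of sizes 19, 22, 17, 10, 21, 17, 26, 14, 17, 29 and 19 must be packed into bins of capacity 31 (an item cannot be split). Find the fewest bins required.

Total = 29 + 26 + 22 + 21 + 19 + 19 + 17 + 17 + 17 + 14 + 10 = 211.
Lower bound: ⌈211/31⌉ = 7 bins.
Also, 9 items each exceed 31/2, and no two of those can share a bin, so at least 9 bins are needed.
A packing using 9 bins:
  bin 1: 29 = 29
  bin 2: 26 = 26
  bin 3: 22 = 22
  bin 4: 21 + 10 = 31
  bin 5: 19 = 19
  bin 6: 19 = 19
  bin 7: 17 + 14 = 31
  bin 8: 17 = 17
  bin 9: 17 = 17
This matches the lower bound, so 9 is optimal.

9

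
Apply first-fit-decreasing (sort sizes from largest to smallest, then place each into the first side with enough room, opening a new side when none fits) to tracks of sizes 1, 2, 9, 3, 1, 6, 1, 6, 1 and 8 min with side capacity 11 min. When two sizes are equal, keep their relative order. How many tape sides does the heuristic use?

Sorted descending: 9, 8, 6, 6, 3, 2, 1, 1, 1, 1.
  9 → side 1 (new)  [load 9/11]
  8 → side 2 (new)  [load 8/11]
  6 → side 3 (new)  [load 6/11]
  6 → side 4 (new)  [load 6/11]
  3 → side 2  [load 11/11]
  2 → side 1  [load 11/11]
  1 → side 3  [load 7/11]
  1 → side 3  [load 8/11]
  1 → side 3  [load 9/11]
  1 → side 3  [load 10/11]
4 tape sides opened.

4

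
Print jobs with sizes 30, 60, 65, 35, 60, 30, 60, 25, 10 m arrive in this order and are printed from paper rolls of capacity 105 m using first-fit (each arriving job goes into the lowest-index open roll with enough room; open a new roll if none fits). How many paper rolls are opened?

4

  30 → roll 1 (new)  [load 30/105]
  60 → roll 1  [load 90/105]
  65 → roll 2 (new)  [load 65/105]
  35 → roll 2  [load 100/105]
  60 → roll 3 (new)  [load 60/105]
  30 → roll 3  [load 90/105]
  60 → roll 4 (new)  [load 60/105]
  25 → roll 4  [load 85/105]
  10 → roll 1  [load 100/105]
4 paper rolls opened.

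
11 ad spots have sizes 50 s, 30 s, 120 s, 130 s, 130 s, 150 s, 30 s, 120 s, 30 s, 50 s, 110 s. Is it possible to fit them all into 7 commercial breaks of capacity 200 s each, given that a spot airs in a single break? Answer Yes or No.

A valid assignment using 6 commercial breaks:
  break 1: 150 + 50 = 200
  break 2: 130 + 50 = 180
  break 3: 130 + 30 + 30 = 190
  break 4: 120 + 30 = 150
  break 5: 120 = 120
  break 6: 110 = 110
That uses only 6 ≤ 7, so 7 commercial breaks are enough.

Yes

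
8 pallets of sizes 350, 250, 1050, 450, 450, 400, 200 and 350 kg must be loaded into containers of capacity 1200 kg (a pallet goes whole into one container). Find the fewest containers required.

Total = 1050 + 450 + 450 + 400 + 350 + 350 + 250 + 200 = 3500 kg.
Lower bound: ⌈3500/1200⌉ = 3 containers.
A packing using 4 containers:
  container 1: 1050 = 1050
  container 2: 450 + 450 + 250 = 1150
  container 3: 400 + 350 + 350 = 1100
  container 4: 200 = 200
No arrangement into 3 containers stays within capacity, so 4 is optimal.

4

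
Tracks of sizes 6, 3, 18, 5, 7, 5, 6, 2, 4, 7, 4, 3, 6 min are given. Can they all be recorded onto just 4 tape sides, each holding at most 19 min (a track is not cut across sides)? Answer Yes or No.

No

Total = 76 min; ⌈76/19⌉ = 4.
The bound of 4 does not rule out 4, but exhaustive search shows no assignment into 4 tape sides of capacity 19 min exists — the minimum is 5.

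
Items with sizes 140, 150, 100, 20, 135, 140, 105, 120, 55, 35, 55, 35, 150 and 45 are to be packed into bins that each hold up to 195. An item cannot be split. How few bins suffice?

Total = 150 + 150 + 140 + 140 + 135 + 120 + 105 + 100 + 55 + 55 + 45 + 35 + 35 + 20 = 1285.
Lower bound: ⌈1285/195⌉ = 7 bins.
Also, 8 items each exceed 195/2, and no two of those can share a bin, so at least 8 bins are needed.
A packing using 8 bins:
  bin 1: 150 + 45 = 195
  bin 2: 150 + 35 = 185
  bin 3: 140 + 55 = 195
  bin 4: 140 + 55 = 195
  bin 5: 135 + 35 + 20 = 190
  bin 6: 120 = 120
  bin 7: 105 = 105
  bin 8: 100 = 100
This matches the lower bound, so 8 is optimal.

8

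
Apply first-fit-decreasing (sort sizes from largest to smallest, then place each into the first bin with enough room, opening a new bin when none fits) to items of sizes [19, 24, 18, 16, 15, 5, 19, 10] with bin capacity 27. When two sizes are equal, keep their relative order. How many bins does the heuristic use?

6

Sorted descending: 24, 19, 19, 18, 16, 15, 10, 5.
  24 → bin 1 (new)  [load 24/27]
  19 → bin 2 (new)  [load 19/27]
  19 → bin 3 (new)  [load 19/27]
  18 → bin 4 (new)  [load 18/27]
  16 → bin 5 (new)  [load 16/27]
  15 → bin 6 (new)  [load 15/27]
  10 → bin 5  [load 26/27]
  5 → bin 2  [load 24/27]
6 bins opened.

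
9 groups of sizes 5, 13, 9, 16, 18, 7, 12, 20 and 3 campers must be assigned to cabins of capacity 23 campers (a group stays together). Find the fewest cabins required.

5

Total = 20 + 18 + 16 + 13 + 12 + 9 + 7 + 5 + 3 = 103 campers.
Lower bound: ⌈103/23⌉ = 5 cabins.
A packing using 5 cabins:
  cabin 1: 20 + 3 = 23
  cabin 2: 18 + 5 = 23
  cabin 3: 16 + 7 = 23
  cabin 4: 13 + 9 = 22
  cabin 5: 12 = 12
This matches the lower bound, so 5 is optimal.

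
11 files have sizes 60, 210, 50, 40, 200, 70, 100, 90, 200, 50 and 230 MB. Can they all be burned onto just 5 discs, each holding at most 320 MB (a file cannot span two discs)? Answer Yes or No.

Yes

A valid assignment using 5 discs:
  disc 1: 230 + 90 = 320
  disc 2: 210 + 100 = 310
  disc 3: 200 + 70 + 50 = 320
  disc 4: 200 + 60 + 50 = 310
  disc 5: 40 = 40
Every load is within 320 MB, so 5 discs suffice.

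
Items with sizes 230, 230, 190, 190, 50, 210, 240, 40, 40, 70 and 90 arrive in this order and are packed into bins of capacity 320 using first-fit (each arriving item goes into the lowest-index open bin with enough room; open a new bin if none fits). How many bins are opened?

  230 → bin 1 (new)  [load 230/320]
  230 → bin 2 (new)  [load 230/320]
  190 → bin 3 (new)  [load 190/320]
  190 → bin 4 (new)  [load 190/320]
  50 → bin 1  [load 280/320]
  210 → bin 5 (new)  [load 210/320]
  240 → bin 6 (new)  [load 240/320]
  40 → bin 1  [load 320/320]
  40 → bin 2  [load 270/320]
  70 → bin 3  [load 260/320]
  90 → bin 4  [load 280/320]
6 bins opened.

6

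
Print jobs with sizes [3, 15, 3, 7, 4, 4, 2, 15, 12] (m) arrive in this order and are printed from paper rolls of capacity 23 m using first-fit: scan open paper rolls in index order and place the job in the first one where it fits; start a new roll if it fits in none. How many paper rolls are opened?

4

  3 → roll 1 (new)  [load 3/23]
  15 → roll 1  [load 18/23]
  3 → roll 1  [load 21/23]
  7 → roll 2 (new)  [load 7/23]
  4 → roll 2  [load 11/23]
  4 → roll 2  [load 15/23]
  2 → roll 1  [load 23/23]
  15 → roll 3 (new)  [load 15/23]
  12 → roll 4 (new)  [load 12/23]
4 paper rolls opened.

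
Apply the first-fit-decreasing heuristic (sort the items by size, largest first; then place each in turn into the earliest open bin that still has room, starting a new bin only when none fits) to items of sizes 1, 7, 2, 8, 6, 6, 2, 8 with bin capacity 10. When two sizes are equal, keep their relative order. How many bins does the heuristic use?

Sorted descending: 8, 8, 7, 6, 6, 2, 2, 1.
  8 → bin 1 (new)  [load 8/10]
  8 → bin 2 (new)  [load 8/10]
  7 → bin 3 (new)  [load 7/10]
  6 → bin 4 (new)  [load 6/10]
  6 → bin 5 (new)  [load 6/10]
  2 → bin 1  [load 10/10]
  2 → bin 2  [load 10/10]
  1 → bin 3  [load 8/10]
5 bins opened.

5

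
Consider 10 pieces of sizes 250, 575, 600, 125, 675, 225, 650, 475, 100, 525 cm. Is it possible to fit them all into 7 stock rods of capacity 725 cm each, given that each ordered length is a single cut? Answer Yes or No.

A valid assignment using 7 stock rods:
  stock rod 1: 675 = 675
  stock rod 2: 650 = 650
  stock rod 3: 600 + 125 = 725
  stock rod 4: 575 + 100 = 675
  stock rod 5: 525 = 525
  stock rod 6: 475 + 250 = 725
  stock rod 7: 225 = 225
Every load is within 725 cm, so 7 stock rods suffice.

Yes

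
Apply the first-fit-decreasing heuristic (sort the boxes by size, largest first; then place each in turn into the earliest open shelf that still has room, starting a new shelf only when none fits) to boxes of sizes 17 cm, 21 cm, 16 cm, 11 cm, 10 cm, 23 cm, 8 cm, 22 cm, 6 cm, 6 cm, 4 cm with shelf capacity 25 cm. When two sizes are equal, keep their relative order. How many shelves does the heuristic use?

7

Sorted descending: 23, 22, 21, 17, 16, 11, 10, 8, 6, 6, 4.
  23 → shelf 1 (new)  [load 23/25]
  22 → shelf 2 (new)  [load 22/25]
  21 → shelf 3 (new)  [load 21/25]
  17 → shelf 4 (new)  [load 17/25]
  16 → shelf 5 (new)  [load 16/25]
  11 → shelf 6 (new)  [load 11/25]
  10 → shelf 6  [load 21/25]
  8 → shelf 4  [load 25/25]
  6 → shelf 5  [load 22/25]
  6 → shelf 7 (new)  [load 6/25]
  4 → shelf 3  [load 25/25]
7 shelves opened.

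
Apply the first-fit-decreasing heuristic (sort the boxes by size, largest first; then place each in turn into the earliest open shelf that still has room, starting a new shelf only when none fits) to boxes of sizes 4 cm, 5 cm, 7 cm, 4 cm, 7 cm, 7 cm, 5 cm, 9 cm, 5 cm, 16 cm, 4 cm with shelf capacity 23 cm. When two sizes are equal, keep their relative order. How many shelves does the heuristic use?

4

Sorted descending: 16, 9, 7, 7, 7, 5, 5, 5, 4, 4, 4.
  16 → shelf 1 (new)  [load 16/23]
  9 → shelf 2 (new)  [load 9/23]
  7 → shelf 1  [load 23/23]
  7 → shelf 2  [load 16/23]
  7 → shelf 2  [load 23/23]
  5 → shelf 3 (new)  [load 5/23]
  5 → shelf 3  [load 10/23]
  5 → shelf 3  [load 15/23]
  4 → shelf 3  [load 19/23]
  4 → shelf 3  [load 23/23]
  4 → shelf 4 (new)  [load 4/23]
4 shelves opened.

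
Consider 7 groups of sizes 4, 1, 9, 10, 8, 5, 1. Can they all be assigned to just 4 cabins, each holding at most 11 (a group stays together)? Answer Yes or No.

A valid assignment using 4 cabins:
  cabin 1: 10 + 1 = 11
  cabin 2: 9 + 1 = 10
  cabin 3: 8 = 8
  cabin 4: 5 + 4 = 9
Every load is within 11, so 4 cabins suffice.

Yes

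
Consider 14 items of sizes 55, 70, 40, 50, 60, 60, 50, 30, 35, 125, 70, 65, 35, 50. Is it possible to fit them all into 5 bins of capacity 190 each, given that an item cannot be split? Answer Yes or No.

A valid assignment using 5 bins:
  bin 1: 125 + 65 = 190
  bin 2: 70 + 70 + 50 = 190
  bin 3: 60 + 60 + 55 = 175
  bin 4: 50 + 50 + 40 + 35 = 175
  bin 5: 35 + 30 = 65
Every load is within 190, so 5 bins suffice.

Yes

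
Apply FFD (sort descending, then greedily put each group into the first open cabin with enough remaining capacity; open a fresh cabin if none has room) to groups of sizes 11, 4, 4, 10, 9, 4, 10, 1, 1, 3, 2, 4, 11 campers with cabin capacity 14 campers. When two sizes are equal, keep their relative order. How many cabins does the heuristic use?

Sorted descending: 11, 11, 10, 10, 9, 4, 4, 4, 4, 3, 2, 1, 1.
  11 → cabin 1 (new)  [load 11/14]
  11 → cabin 2 (new)  [load 11/14]
  10 → cabin 3 (new)  [load 10/14]
  10 → cabin 4 (new)  [load 10/14]
  9 → cabin 5 (new)  [load 9/14]
  4 → cabin 3  [load 14/14]
  4 → cabin 4  [load 14/14]
  4 → cabin 5  [load 13/14]
  4 → cabin 6 (new)  [load 4/14]
  3 → cabin 1  [load 14/14]
  2 → cabin 2  [load 13/14]
  1 → cabin 2  [load 14/14]
  1 → cabin 5  [load 14/14]
6 cabins opened.

6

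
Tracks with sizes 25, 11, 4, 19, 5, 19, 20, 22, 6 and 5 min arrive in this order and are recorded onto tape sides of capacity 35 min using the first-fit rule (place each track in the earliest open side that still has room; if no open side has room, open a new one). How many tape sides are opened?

  25 → side 1 (new)  [load 25/35]
  11 → side 2 (new)  [load 11/35]
  4 → side 1  [load 29/35]
  19 → side 2  [load 30/35]
  5 → side 1  [load 34/35]
  19 → side 3 (new)  [load 19/35]
  20 → side 4 (new)  [load 20/35]
  22 → side 5 (new)  [load 22/35]
  6 → side 3  [load 25/35]
  5 → side 2  [load 35/35]
5 tape sides opened.

5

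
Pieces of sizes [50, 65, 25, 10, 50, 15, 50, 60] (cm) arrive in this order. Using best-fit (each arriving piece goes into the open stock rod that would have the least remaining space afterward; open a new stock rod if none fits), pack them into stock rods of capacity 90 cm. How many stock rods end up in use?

5

  50 → stock rod 1 (new)  [load 50/90]
  65 → stock rod 2 (new)  [load 65/90]
  25 → stock rod 2  [load 90/90]
  10 → stock rod 1  [load 60/90]
  50 → stock rod 3 (new)  [load 50/90]
  15 → stock rod 1  [load 75/90]
  50 → stock rod 4 (new)  [load 50/90]
  60 → stock rod 5 (new)  [load 60/90]
5 stock rods opened.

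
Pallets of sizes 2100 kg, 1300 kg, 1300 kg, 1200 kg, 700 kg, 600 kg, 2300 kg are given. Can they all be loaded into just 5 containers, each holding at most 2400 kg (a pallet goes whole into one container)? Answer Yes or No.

Yes

A valid assignment using 5 containers:
  container 1: 2300 = 2300
  container 2: 2100 = 2100
  container 3: 1300 + 700 = 2000
  container 4: 1300 + 600 = 1900
  container 5: 1200 = 1200
Every load is within 2400 kg, so 5 containers suffice.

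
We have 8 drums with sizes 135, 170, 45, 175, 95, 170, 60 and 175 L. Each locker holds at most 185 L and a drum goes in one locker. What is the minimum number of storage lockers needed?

Total = 175 + 175 + 170 + 170 + 135 + 95 + 60 + 45 = 1025 L.
Lower bound: ⌈1025/185⌉ = 6 storage lockers.
A packing using 6 storage lockers:
  locker 1: 175 = 175
  locker 2: 175 = 175
  locker 3: 170 = 170
  locker 4: 170 = 170
  locker 5: 135 + 45 = 180
  locker 6: 95 + 60 = 155
This matches the lower bound, so 6 is optimal.

6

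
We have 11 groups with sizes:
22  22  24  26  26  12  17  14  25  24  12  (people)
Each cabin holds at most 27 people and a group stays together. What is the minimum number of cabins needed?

Total = 26 + 26 + 25 + 24 + 24 + 22 + 22 + 17 + 14 + 12 + 12 = 224 people.
Lower bound: ⌈224/27⌉ = 9 cabins.
A packing using 10 cabins:
  cabin 1: 26 = 26
  cabin 2: 26 = 26
  cabin 3: 25 = 25
  cabin 4: 24 = 24
  cabin 5: 24 = 24
  cabin 6: 22 = 22
  cabin 7: 22 = 22
  cabin 8: 17 = 17
  cabin 9: 14 + 12 = 26
  cabin 10: 12 = 12
No arrangement into 9 cabins stays within capacity, so 10 is optimal.

10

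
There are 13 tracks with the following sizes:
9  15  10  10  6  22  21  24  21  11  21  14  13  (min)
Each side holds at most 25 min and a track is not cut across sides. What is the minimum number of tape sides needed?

Total = 24 + 22 + 21 + 21 + 21 + 15 + 14 + 13 + 11 + 10 + 10 + 9 + 6 = 197 min.
Lower bound: ⌈197/25⌉ = 8 tape sides.
A packing using 9 tape sides:
  side 1: 24 = 24
  side 2: 22 = 22
  side 3: 21 = 21
  side 4: 21 = 21
  side 5: 21 = 21
  side 6: 15 + 10 = 25
  side 7: 14 + 11 = 25
  side 8: 13 + 10 = 23
  side 9: 9 + 6 = 15
No arrangement into 8 tape sides stays within capacity, so 9 is optimal.

9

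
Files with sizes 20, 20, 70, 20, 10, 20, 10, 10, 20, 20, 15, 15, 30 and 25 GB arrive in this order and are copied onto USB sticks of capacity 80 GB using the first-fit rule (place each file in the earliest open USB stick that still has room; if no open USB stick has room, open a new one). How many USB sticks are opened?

  20 → USB stick 1 (new)  [load 20/80]
  20 → USB stick 1  [load 40/80]
  70 → USB stick 2 (new)  [load 70/80]
  20 → USB stick 1  [load 60/80]
  10 → USB stick 1  [load 70/80]
  20 → USB stick 3 (new)  [load 20/80]
  10 → USB stick 1  [load 80/80]
  10 → USB stick 2  [load 80/80]
  20 → USB stick 3  [load 40/80]
  20 → USB stick 3  [load 60/80]
  15 → USB stick 3  [load 75/80]
  15 → USB stick 4 (new)  [load 15/80]
  30 → USB stick 4  [load 45/80]
  25 → USB stick 4  [load 70/80]
4 USB sticks opened.

4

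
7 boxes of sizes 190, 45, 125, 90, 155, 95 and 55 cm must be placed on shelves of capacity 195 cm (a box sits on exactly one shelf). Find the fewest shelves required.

5

Total = 190 + 155 + 125 + 95 + 90 + 55 + 45 = 755 cm.
Lower bound: ⌈755/195⌉ = 4 shelves.
A packing using 5 shelves:
  shelf 1: 190 = 190
  shelf 2: 155 = 155
  shelf 3: 125 + 55 = 180
  shelf 4: 95 + 90 = 185
  shelf 5: 45 = 45
No arrangement into 4 shelves stays within capacity, so 5 is optimal.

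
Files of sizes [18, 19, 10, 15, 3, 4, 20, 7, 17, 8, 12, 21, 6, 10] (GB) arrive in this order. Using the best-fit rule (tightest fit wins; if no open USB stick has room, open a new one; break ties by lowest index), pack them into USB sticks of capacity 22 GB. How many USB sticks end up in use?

9

  18 → USB stick 1 (new)  [load 18/22]
  19 → USB stick 2 (new)  [load 19/22]
  10 → USB stick 3 (new)  [load 10/22]
  15 → USB stick 4 (new)  [load 15/22]
  3 → USB stick 2  [load 22/22]
  4 → USB stick 1  [load 22/22]
  20 → USB stick 5 (new)  [load 20/22]
  7 → USB stick 4  [load 22/22]
  17 → USB stick 6 (new)  [load 17/22]
  8 → USB stick 3  [load 18/22]
  12 → USB stick 7 (new)  [load 12/22]
  21 → USB stick 8 (new)  [load 21/22]
  6 → USB stick 7  [load 18/22]
  10 → USB stick 9 (new)  [load 10/22]
9 USB sticks opened.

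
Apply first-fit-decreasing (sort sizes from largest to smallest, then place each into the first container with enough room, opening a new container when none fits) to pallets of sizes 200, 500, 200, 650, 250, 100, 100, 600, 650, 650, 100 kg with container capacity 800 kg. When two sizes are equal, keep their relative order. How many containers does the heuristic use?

6

Sorted descending: 650, 650, 650, 600, 500, 250, 200, 200, 100, 100, 100.
  650 → container 1 (new)  [load 650/800]
  650 → container 2 (new)  [load 650/800]
  650 → container 3 (new)  [load 650/800]
  600 → container 4 (new)  [load 600/800]
  500 → container 5 (new)  [load 500/800]
  250 → container 5  [load 750/800]
  200 → container 4  [load 800/800]
  200 → container 6 (new)  [load 200/800]
  100 → container 1  [load 750/800]
  100 → container 2  [load 750/800]
  100 → container 3  [load 750/800]
6 containers opened.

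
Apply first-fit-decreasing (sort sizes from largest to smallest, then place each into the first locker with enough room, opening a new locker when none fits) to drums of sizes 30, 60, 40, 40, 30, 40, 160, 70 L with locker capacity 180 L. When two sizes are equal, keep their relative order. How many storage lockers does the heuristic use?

Sorted descending: 160, 70, 60, 40, 40, 40, 30, 30.
  160 → locker 1 (new)  [load 160/180]
  70 → locker 2 (new)  [load 70/180]
  60 → locker 2  [load 130/180]
  40 → locker 2  [load 170/180]
  40 → locker 3 (new)  [load 40/180]
  40 → locker 3  [load 80/180]
  30 → locker 3  [load 110/180]
  30 → locker 3  [load 140/180]
3 storage lockers opened.

3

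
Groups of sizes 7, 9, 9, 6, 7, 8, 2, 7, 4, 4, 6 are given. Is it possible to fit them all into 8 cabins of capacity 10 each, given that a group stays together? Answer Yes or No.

A valid assignment using 8 cabins:
  cabin 1: 9 = 9
  cabin 2: 9 = 9
  cabin 3: 8 + 2 = 10
  cabin 4: 7 = 7
  cabin 5: 7 = 7
  cabin 6: 7 = 7
  cabin 7: 6 + 4 = 10
  cabin 8: 6 + 4 = 10
Every load is within 10, so 8 cabins suffice.

Yes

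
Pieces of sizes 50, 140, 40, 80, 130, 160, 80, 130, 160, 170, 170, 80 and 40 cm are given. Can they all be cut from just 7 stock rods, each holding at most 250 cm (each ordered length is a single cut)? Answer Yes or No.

Yes

A valid assignment using 7 stock rods:
  stock rod 1: 170 + 80 = 250
  stock rod 2: 170 + 80 = 250
  stock rod 3: 160 + 80 = 240
  stock rod 4: 160 + 50 + 40 = 250
  stock rod 5: 140 + 40 = 180
  stock rod 6: 130 = 130
  stock rod 7: 130 = 130
Every load is within 250 cm, so 7 stock rods suffice.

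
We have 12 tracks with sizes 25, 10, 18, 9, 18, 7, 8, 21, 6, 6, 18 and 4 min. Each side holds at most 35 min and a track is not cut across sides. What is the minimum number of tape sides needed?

5

Total = 25 + 21 + 18 + 18 + 18 + 10 + 9 + 8 + 7 + 6 + 6 + 4 = 150 min.
Lower bound: ⌈150/35⌉ = 5 tape sides.
A packing using 5 tape sides:
  side 1: 25 + 10 = 35
  side 2: 21 + 9 + 4 = 34
  side 3: 18 + 8 + 7 = 33
  side 4: 18 + 6 + 6 = 30
  side 5: 18 = 18
This matches the lower bound, so 5 is optimal.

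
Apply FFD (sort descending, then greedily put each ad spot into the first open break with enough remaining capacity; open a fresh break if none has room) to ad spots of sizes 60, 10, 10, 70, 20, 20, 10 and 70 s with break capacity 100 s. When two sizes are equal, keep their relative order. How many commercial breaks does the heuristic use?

Sorted descending: 70, 70, 60, 20, 20, 10, 10, 10.
  70 → break 1 (new)  [load 70/100]
  70 → break 2 (new)  [load 70/100]
  60 → break 3 (new)  [load 60/100]
  20 → break 1  [load 90/100]
  20 → break 2  [load 90/100]
  10 → break 1  [load 100/100]
  10 → break 2  [load 100/100]
  10 → break 3  [load 70/100]
3 commercial breaks opened.

3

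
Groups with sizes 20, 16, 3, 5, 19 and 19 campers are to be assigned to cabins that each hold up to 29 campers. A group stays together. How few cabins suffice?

4

Total = 20 + 19 + 19 + 16 + 5 + 3 = 82 campers.
Lower bound: ⌈82/29⌉ = 3 cabins.
Also, 4 groups each exceed 29/2 campers, and no two of those can share a cabin, so at least 4 cabins are needed.
A packing using 4 cabins:
  cabin 1: 20 + 5 + 3 = 28
  cabin 2: 19 = 19
  cabin 3: 19 = 19
  cabin 4: 16 = 16
This matches the lower bound, so 4 is optimal.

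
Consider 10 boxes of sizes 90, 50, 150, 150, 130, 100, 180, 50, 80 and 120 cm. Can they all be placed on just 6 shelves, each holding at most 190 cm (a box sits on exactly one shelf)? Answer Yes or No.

No

Total = 1100 cm; ⌈1100/190⌉ = 6.
The bound of 6 does not rule out 6, but exhaustive search shows no assignment into 6 shelves of capacity 190 cm exists — the minimum is 7.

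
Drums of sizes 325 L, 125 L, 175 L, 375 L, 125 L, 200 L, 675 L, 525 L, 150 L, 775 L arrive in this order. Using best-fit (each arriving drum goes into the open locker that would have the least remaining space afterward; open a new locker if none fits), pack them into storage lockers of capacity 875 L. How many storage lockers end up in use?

  325 → locker 1 (new)  [load 325/875]
  125 → locker 1  [load 450/875]
  175 → locker 1  [load 625/875]
  375 → locker 2 (new)  [load 375/875]
  125 → locker 1  [load 750/875]
  200 → locker 2  [load 575/875]
  675 → locker 3 (new)  [load 675/875]
  525 → locker 4 (new)  [load 525/875]
  150 → locker 3  [load 825/875]
  775 → locker 5 (new)  [load 775/875]
5 storage lockers opened.

5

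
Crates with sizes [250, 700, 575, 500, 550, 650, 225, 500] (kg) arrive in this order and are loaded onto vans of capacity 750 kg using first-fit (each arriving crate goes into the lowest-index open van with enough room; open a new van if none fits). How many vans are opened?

  250 → van 1 (new)  [load 250/750]
  700 → van 2 (new)  [load 700/750]
  575 → van 3 (new)  [load 575/750]
  500 → van 1  [load 750/750]
  550 → van 4 (new)  [load 550/750]
  650 → van 5 (new)  [load 650/750]
  225 → van 6 (new)  [load 225/750]
  500 → van 6  [load 725/750]
6 vans opened.

6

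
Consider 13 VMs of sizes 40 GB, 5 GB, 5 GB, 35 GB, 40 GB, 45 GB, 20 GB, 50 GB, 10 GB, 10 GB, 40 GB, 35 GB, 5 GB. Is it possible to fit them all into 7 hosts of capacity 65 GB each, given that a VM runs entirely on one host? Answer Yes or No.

Yes

A valid assignment using 7 hosts:
  host 1: 50 + 10 + 5 = 65
  host 2: 45 + 20 = 65
  host 3: 40 + 10 + 5 + 5 = 60
  host 4: 40 = 40
  host 5: 40 = 40
  host 6: 35 = 35
  host 7: 35 = 35
Every load is within 65 GB, so 7 hosts suffice.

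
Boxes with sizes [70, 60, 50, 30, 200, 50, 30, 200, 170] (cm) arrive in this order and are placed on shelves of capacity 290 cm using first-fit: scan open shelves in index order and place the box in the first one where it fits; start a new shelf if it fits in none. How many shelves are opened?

4

  70 → shelf 1 (new)  [load 70/290]
  60 → shelf 1  [load 130/290]
  50 → shelf 1  [load 180/290]
  30 → shelf 1  [load 210/290]
  200 → shelf 2 (new)  [load 200/290]
  50 → shelf 1  [load 260/290]
  30 → shelf 1  [load 290/290]
  200 → shelf 3 (new)  [load 200/290]
  170 → shelf 4 (new)  [load 170/290]
4 shelves opened.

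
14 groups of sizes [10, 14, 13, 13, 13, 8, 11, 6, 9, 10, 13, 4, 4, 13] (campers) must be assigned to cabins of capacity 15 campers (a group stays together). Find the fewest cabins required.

Total = 14 + 13 + 13 + 13 + 13 + 13 + 11 + 10 + 10 + 9 + 8 + 6 + 4 + 4 = 141 campers.
Lower bound: ⌈141/15⌉ = 10 cabins.
Also, 11 groups each exceed 15/2 campers, and no two of those can share a cabin, so at least 11 cabins are needed.
A packing using 11 cabins:
  cabin 1: 14 = 14
  cabin 2: 13 = 13
  cabin 3: 13 = 13
  cabin 4: 13 = 13
  cabin 5: 13 = 13
  cabin 6: 13 = 13
  cabin 7: 11 + 4 = 15
  cabin 8: 10 + 4 = 14
  cabin 9: 10 = 10
  cabin 10: 9 + 6 = 15
  cabin 11: 8 = 8
This matches the lower bound, so 11 is optimal.

11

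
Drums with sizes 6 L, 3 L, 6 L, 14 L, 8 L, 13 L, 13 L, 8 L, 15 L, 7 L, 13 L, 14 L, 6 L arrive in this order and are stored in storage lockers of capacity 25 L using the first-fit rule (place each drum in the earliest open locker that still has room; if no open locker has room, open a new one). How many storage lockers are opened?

  6 → locker 1 (new)  [load 6/25]
  3 → locker 1  [load 9/25]
  6 → locker 1  [load 15/25]
  14 → locker 2 (new)  [load 14/25]
  8 → locker 1  [load 23/25]
  13 → locker 3 (new)  [load 13/25]
  13 → locker 4 (new)  [load 13/25]
  8 → locker 2  [load 22/25]
  15 → locker 5 (new)  [load 15/25]
  7 → locker 3  [load 20/25]
  13 → locker 6 (new)  [load 13/25]
  14 → locker 7 (new)  [load 14/25]
  6 → locker 4  [load 19/25]
7 storage lockers opened.

7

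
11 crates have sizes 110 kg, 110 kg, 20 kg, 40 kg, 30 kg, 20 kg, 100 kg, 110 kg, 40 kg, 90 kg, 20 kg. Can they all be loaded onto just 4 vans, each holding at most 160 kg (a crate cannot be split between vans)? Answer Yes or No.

Total = 690 kg; ⌈690/160⌉ = 5.
At least 5 vans are required, but only 4 are allowed.

No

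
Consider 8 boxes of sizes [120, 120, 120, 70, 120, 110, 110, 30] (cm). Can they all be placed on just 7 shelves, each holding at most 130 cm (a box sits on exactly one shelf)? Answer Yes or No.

Yes

A valid assignment using 7 shelves:
  shelf 1: 120 = 120
  shelf 2: 120 = 120
  shelf 3: 120 = 120
  shelf 4: 120 = 120
  shelf 5: 110 = 110
  shelf 6: 110 = 110
  shelf 7: 70 + 30 = 100
Every load is within 130 cm, so 7 shelves suffice.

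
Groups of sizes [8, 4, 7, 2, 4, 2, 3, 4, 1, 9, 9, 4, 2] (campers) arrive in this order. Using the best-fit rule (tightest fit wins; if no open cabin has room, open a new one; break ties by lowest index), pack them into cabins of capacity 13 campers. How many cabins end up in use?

5

  8 → cabin 1 (new)  [load 8/13]
  4 → cabin 1  [load 12/13]
  7 → cabin 2 (new)  [load 7/13]
  2 → cabin 2  [load 9/13]
  4 → cabin 2  [load 13/13]
  2 → cabin 3 (new)  [load 2/13]
  3 → cabin 3  [load 5/13]
  4 → cabin 3  [load 9/13]
  1 → cabin 1  [load 13/13]
  9 → cabin 4 (new)  [load 9/13]
  9 → cabin 5 (new)  [load 9/13]
  4 → cabin 3  [load 13/13]
  2 → cabin 4  [load 11/13]
5 cabins opened.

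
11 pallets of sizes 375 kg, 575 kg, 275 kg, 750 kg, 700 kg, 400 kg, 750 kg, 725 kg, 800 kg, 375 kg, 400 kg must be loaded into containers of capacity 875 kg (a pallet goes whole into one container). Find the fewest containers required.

8

Total = 800 + 750 + 750 + 725 + 700 + 575 + 400 + 400 + 375 + 375 + 275 = 6125 kg.
Lower bound: ⌈6125/875⌉ = 7 containers.
A packing using 8 containers:
  container 1: 800 = 800
  container 2: 750 = 750
  container 3: 750 = 750
  container 4: 725 = 725
  container 5: 700 = 700
  container 6: 575 + 275 = 850
  container 7: 400 + 400 = 800
  container 8: 375 + 375 = 750
No arrangement into 7 containers stays within capacity, so 8 is optimal.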